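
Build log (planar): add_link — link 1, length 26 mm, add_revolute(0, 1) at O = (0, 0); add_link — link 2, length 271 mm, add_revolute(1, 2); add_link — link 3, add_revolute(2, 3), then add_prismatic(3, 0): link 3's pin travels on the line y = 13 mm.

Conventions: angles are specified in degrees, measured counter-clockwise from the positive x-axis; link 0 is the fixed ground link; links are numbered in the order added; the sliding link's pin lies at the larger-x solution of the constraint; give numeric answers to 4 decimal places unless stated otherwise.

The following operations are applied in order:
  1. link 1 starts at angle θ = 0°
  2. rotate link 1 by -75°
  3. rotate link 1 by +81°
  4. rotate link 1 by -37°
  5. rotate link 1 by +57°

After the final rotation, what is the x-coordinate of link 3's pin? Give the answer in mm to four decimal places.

geometry: r = 26 mm, L = 271 mm, e = 13 mm; θ starts at 0°
rotate link 1 by -75°: θ ← 0° -75° = -75°
rotate link 1 by +81°: θ ← -75° +81° = 6°
rotate link 1 by -37°: θ ← 6° -37° = -31°
rotate link 1 by +57°: θ ← -31° +57° = 26°
crank pin P = (r cos θ, r sin θ) = (23.368645, 11.397650)
h = r sin θ − e = 11.397650 − 13 = -1.602350
x = r cos θ + √(L² − h²) = 23.368645 + 270.995263 = 294.363908

294.3639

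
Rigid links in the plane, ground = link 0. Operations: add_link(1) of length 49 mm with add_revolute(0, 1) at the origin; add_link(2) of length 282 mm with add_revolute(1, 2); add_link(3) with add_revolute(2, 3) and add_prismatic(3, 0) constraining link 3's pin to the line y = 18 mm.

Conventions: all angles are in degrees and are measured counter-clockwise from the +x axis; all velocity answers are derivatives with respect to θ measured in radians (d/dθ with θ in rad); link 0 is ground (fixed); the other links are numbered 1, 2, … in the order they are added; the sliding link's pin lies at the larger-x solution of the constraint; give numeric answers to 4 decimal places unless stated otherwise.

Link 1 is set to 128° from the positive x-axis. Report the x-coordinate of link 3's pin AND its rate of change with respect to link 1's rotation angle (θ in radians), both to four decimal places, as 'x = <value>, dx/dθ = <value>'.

geometry: r = 49 mm, L = 282 mm, e = 18 mm
crank pin P = (r cos θ, r sin θ) = (-30.167412, 38.612527)
h = r sin θ − e = 38.612527 − 18 = 20.612527
x = r cos θ + √(L² − h²) = -30.167412 + 281.245664 = 251.078252
dx/dθ = −r sin θ − h·r cos θ/√(L² − h²) (θ in radians; h = 20.612527) = -36.401554

x = 251.0783, dx/dθ = -36.4016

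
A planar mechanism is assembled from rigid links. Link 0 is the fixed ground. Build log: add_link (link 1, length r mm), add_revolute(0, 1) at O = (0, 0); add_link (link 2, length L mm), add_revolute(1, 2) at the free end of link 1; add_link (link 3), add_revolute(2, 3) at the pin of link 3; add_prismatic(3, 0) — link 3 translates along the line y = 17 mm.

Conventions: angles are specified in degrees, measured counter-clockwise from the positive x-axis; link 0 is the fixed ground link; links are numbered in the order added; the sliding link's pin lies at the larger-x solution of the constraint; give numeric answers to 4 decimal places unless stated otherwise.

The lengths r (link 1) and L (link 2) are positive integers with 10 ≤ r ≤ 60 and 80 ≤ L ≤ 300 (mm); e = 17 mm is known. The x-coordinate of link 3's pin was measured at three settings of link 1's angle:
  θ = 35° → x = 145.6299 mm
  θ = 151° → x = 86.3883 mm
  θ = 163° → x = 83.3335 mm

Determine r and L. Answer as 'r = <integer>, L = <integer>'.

constraint per measurement: (x − r cos θ)² + (r sin θ − e)² = L²
subtracting the θ₁ and θ₂ equations cancels the r² and L² terms:
r = (x₁² − x₂²) / (2[(x₁cos θ₁ + e sin θ₁) − (x₂cos θ₂ + e sin θ₂)]) = 35.0000 → r = 35
L² = (x₁ − r cos θ₁)² + (r sin θ₁ − e)² = 13688.9997 → L = 117.0000 → L = 117
check at θ₃=163°: x = 83.3335 (printed 83.3335) ✓

r = 35, L = 117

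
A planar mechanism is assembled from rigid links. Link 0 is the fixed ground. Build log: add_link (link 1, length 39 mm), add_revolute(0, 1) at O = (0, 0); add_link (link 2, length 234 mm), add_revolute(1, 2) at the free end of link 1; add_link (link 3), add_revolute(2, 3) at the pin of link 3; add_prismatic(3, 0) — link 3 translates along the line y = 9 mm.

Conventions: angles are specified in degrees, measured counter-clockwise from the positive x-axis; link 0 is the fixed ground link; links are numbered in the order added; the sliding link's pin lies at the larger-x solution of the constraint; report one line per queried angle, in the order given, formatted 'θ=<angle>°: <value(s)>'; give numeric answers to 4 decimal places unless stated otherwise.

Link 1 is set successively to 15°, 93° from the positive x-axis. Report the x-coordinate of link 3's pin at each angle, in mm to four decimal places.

geometry: r = 39 mm, L = 234 mm, e = 9 mm
θ=15°: crank pin P = (r cos θ, r sin θ) = (37.671107, 10.093943)
θ=15°: h = r sin θ − e = 10.093943 − 9 = 1.093943
θ=15°: x = r cos θ + √(L² − h²) = 37.671107 + 233.997443 = 271.668550
θ=93°: crank pin P = (r cos θ, r sin θ) = (-2.041102, 38.946552)
θ=93°: h = r sin θ − e = 38.946552 − 9 = 29.946552
θ=93°: x = r cos θ + √(L² − h²) = -2.041102 + 232.075858 = 230.034756

θ=15°: 271.6686
θ=93°: 230.0348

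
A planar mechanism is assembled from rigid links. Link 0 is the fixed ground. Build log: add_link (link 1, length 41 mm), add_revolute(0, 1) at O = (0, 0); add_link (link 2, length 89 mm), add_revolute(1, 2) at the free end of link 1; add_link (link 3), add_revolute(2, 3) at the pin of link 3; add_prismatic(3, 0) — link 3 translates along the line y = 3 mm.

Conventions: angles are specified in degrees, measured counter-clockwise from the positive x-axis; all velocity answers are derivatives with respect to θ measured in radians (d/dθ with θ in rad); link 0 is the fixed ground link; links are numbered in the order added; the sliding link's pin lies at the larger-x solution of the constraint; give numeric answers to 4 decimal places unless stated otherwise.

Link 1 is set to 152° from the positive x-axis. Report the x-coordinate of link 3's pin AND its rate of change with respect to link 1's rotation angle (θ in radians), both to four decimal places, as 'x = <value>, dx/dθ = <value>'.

geometry: r = 41 mm, L = 89 mm, e = 3 mm
crank pin P = (r cos θ, r sin θ) = (-36.200851, 19.248334)
h = r sin θ − e = 19.248334 − 3 = 16.248334
x = r cos θ + √(L² − h²) = -36.200851 + 87.504238 = 51.303387
dx/dθ = −r sin θ − h·r cos θ/√(L² − h²) (θ in radians; h = 16.248334) = -12.526334

x = 51.3034, dx/dθ = -12.5263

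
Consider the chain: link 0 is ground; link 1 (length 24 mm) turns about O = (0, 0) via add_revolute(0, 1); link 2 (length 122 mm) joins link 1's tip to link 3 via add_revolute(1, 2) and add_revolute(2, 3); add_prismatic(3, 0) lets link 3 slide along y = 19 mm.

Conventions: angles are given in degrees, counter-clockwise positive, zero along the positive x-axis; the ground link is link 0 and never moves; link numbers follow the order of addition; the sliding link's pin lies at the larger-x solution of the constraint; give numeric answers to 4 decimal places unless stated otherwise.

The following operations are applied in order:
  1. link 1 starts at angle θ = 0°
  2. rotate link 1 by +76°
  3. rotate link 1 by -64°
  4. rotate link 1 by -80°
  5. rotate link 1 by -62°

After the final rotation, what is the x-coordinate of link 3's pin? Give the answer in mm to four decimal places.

geometry: r = 24 mm, L = 122 mm, e = 19 mm; θ starts at 0°
rotate link 1 by +76°: θ ← 0° +76° = 76°
rotate link 1 by -64°: θ ← 76° -64° = 12°
rotate link 1 by -80°: θ ← 12° -80° = -68°
rotate link 1 by -62°: θ ← -68° -62° = -130°
crank pin P = (r cos θ, r sin θ) = (-15.426903, -18.385067)
h = r sin θ − e = -18.385067 − 19 = -37.385067
x = r cos θ + √(L² − h²) = -15.426903 + 116.130775 = 100.703872

100.7039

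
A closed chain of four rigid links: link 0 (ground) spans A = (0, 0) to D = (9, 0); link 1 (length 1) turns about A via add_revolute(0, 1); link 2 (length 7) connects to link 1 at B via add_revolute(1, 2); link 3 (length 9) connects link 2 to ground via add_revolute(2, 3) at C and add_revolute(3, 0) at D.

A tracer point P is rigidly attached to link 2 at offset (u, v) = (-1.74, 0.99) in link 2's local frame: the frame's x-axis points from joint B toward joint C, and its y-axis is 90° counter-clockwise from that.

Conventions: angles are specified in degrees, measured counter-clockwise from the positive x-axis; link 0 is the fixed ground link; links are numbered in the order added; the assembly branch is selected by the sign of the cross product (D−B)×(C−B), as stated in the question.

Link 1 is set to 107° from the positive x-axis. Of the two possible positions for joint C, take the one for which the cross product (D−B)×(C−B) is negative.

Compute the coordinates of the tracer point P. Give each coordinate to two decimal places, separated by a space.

A=(0,0), D=(9.00,0)
B = A + 1.00·(cos107°, sin107°) = (-0.2924, 0.9563)
|BD| = 9.3415
circle(B,7.00) ∩ circle(D,9.00): a=2.9579, h=6.3443
  candidates: C₊=(3.2995,6.9645) cross=59.265; C₋=(2.0005,-5.6575) cross=-59.265
  branch - wants cross < 0 → take C=(2.0005,-5.6575) (cross=-59.265)
ex = (C−B)/|BC| = (0.3276,-0.9448); ey = (0.9448,0.3276)
P = B + -1.74·ex + 0.99·ey = (0.0731,2.9246)

0.07 2.92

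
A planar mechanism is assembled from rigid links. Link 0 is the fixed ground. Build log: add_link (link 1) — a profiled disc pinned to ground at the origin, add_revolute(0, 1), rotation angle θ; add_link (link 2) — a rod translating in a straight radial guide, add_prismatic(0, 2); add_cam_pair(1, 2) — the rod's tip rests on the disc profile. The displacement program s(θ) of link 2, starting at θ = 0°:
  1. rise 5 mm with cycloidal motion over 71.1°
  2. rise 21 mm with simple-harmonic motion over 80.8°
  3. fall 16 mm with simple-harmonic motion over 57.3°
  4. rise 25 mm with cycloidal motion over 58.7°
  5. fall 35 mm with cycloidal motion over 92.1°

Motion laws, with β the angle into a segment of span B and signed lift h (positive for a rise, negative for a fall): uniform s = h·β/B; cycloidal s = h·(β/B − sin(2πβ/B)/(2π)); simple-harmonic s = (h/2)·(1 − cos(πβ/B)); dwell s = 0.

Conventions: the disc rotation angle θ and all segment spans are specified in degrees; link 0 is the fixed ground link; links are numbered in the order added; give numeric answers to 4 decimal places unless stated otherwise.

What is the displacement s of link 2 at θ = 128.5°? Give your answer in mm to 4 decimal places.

seg 1 [0°–71.1°] cycloidal, h=5: full span → s += 5 → s = 5.0000
seg 2 [71.1°–151.9°] simple-harmonic, h=21: θ=128.5° here. β=57.4, B=80.8. 21/2·(1 − cos(π·0.7104)) = 16.9458 → s = 21.9458

21.9458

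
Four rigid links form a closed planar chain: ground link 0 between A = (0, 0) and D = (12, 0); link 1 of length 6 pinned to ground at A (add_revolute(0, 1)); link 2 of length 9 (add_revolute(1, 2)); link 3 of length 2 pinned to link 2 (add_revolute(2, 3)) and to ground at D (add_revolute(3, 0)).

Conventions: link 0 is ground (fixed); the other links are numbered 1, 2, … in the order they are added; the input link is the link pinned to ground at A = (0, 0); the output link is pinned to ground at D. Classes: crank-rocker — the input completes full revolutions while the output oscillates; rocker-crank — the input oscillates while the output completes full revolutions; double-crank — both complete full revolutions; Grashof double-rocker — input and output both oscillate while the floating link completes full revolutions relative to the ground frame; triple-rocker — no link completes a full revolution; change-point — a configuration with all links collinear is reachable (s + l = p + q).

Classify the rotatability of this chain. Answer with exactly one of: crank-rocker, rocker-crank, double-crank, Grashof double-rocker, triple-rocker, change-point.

lengths: ground=12, input=6, coupler=9, output=2
sorted: s=2 (shortest), l=12 (longest), p+q=15
s + l = 14 vs p + q = 15
s + l < p + q (Grashof) with shortest = output link → rocker-crank

rocker-crank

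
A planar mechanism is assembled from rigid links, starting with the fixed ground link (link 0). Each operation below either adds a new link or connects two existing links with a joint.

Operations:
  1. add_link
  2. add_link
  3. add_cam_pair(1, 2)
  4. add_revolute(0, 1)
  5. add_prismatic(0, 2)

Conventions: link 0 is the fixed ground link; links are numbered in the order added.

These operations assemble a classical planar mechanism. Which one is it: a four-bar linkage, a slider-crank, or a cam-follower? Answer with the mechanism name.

links: 3 (incl. ground); joints: 1 revolute, 1 prismatic, 1 higher (cam) pair, forming one closed loop
3 links, revolute + prismatic + higher pair in one loop → cam-follower

cam-follower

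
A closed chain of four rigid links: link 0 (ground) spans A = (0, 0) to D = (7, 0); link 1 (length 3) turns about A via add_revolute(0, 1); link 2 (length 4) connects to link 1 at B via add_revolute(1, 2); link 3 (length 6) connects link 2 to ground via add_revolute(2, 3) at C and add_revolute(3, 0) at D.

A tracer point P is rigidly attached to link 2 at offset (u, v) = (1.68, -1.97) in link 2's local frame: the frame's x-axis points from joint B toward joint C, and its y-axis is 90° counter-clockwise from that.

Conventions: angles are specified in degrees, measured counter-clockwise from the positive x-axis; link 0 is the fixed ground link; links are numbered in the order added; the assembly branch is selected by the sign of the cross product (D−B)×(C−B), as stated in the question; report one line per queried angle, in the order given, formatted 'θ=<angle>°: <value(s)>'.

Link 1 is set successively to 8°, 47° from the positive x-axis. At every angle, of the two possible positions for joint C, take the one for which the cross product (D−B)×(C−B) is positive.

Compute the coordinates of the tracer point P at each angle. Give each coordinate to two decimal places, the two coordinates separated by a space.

A=(0,0), D=(7.00,0)
θ=8°: B = A + 3.00·(cos8°, sin8°) = (2.9708, 0.4175)
θ=8°: |BD| = 4.0508
θ=8°: circle(B,4.00) ∩ circle(D,6.00): a=-0.4433, h=3.9754
θ=8°:   candidates: C₊=(2.9396,4.4174) cross=16.103; C₋=(2.1201,-3.4910) cross=-16.103
θ=8°:   branch + wants cross > 0 → take C=(2.9396,4.4174) (cross=16.103)
θ=8°: ex = (C−B)/|BC| = (-0.0078,1.0000); ey = (-1.0000,-0.0078)
θ=8°: P = B + 1.68·ex + -1.97·ey = (4.9277,2.1128)
θ=47°: B = A + 3.00·(cos47°, sin47°) = (2.0460, 2.1941)
θ=47°: |BD| = 5.4181
θ=47°: circle(B,4.00) ∩ circle(D,6.00): a=0.8634, h=3.9057
θ=47°:   candidates: C₊=(4.4170,5.4156) cross=21.162; C₋=(1.2538,-1.7267) cross=-21.162
θ=47°:   branch + wants cross > 0 → take C=(4.4170,5.4156) (cross=21.162)
θ=47°: ex = (C−B)/|BC| = (0.5928,0.8054); ey = (-0.8054,0.5928)
θ=47°: P = B + 1.68·ex + -1.97·ey = (4.6284,2.3793)

θ=8°: 4.93 2.11
θ=47°: 4.63 2.38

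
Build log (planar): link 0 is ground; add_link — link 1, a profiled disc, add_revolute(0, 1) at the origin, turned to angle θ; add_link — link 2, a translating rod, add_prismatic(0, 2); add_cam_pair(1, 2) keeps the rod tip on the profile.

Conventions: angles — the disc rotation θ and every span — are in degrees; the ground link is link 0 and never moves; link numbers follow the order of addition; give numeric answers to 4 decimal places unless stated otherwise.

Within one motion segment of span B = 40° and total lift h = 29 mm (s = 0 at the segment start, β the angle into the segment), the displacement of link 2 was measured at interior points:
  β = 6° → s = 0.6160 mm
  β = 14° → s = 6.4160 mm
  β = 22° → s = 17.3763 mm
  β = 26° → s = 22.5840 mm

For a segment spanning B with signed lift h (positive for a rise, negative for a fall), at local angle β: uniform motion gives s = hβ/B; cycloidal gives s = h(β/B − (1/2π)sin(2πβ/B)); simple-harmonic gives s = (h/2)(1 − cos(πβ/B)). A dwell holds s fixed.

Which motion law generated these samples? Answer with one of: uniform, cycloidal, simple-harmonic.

candidates at β/B = r: uniform s = h·r (linear in β); cycloidal s = h·(r − sin(2πr)/(2π)); simple-harmonic s = (h/2)(1 − cos(πr))
β=6°: printed 0.6160 | uniform 4.3500, cycloidal 0.6160, simple-harmonic 1.5804
β=14°: printed 6.4160 | uniform 10.1500, cycloidal 6.4160, simple-harmonic 7.9171
β=22°: printed 17.3763 | uniform 15.9500, cycloidal 17.3763, simple-harmonic 16.7683
β=26°: printed 22.5840 | uniform 18.8500, cycloidal 22.5840, simple-harmonic 21.0829
only one law matches every sample → cycloidal

cycloidal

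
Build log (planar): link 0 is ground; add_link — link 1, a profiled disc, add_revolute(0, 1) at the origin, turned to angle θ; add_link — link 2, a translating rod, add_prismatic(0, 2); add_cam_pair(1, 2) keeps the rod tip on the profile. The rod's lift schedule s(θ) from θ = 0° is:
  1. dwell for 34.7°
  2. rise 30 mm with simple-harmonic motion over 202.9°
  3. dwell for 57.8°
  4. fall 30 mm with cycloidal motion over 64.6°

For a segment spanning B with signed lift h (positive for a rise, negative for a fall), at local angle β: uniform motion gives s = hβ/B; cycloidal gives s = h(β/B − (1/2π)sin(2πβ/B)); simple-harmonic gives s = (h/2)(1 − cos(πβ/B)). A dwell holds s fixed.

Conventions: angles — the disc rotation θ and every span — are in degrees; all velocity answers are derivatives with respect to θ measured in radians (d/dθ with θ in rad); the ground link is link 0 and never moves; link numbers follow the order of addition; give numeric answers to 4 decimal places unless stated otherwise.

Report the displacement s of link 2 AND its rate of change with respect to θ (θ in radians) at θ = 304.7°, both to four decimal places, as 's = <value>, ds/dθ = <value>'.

seg 1 [0°–34.7°] dwell: s stays 0.0000
seg 2 [34.7°–237.6°] simple-harmonic, h=30: full span → s += 30 → s = 30.0000
seg 3 [237.6°–295.4°] dwell: s stays 30.0000
seg 4 [295.4°–360°] cycloidal, h=-30: θ=304.7° here. β=9.3, B=64.6. -30·(0.1440 − sin(2π·0.1440)/(2π)) = -0.5653 → s = 29.4347
velocity in seg [295.4°–360°] (cycloidal), θ in radians: β = 9.3° = 0.1623 rad, B = 64.6° = 1.1275 rad; ds/dθ = (h/B)(1 − cos(2πβ/B)) = ((-30)/1.1275)(1 − cos(2π·0.1440)) = -10.163088 mm/rad

s = 29.4347, ds/dθ = -10.1631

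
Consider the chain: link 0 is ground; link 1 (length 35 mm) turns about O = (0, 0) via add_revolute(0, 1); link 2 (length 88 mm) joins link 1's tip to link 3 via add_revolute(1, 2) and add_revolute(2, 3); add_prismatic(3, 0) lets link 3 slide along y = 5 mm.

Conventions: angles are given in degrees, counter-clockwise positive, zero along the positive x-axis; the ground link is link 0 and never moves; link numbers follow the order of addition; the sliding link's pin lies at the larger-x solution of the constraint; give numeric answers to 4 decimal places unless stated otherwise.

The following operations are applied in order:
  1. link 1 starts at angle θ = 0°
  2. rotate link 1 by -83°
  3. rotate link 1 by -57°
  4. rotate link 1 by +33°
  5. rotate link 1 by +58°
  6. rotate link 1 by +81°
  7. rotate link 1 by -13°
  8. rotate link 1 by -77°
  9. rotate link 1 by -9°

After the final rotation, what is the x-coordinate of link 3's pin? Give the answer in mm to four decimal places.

geometry: r = 35 mm, L = 88 mm, e = 5 mm; θ starts at 0°
rotate link 1 by -83°: θ ← 0° -83° = -83°
rotate link 1 by -57°: θ ← -83° -57° = -140°
rotate link 1 by +33°: θ ← -140° +33° = -107°
rotate link 1 by +58°: θ ← -107° +58° = -49°
rotate link 1 by +81°: θ ← -49° +81° = 32°
rotate link 1 by -13°: θ ← 32° -13° = 19°
rotate link 1 by -77°: θ ← 19° -77° = -58°
rotate link 1 by -9°: θ ← -58° -9° = -67°
crank pin P = (r cos θ, r sin θ) = (13.675589, -32.217670)
h = r sin θ − e = -32.217670 − 5 = -37.217670
x = r cos θ + √(L² − h²) = 13.675589 + 79.742367 = 93.417956

93.4180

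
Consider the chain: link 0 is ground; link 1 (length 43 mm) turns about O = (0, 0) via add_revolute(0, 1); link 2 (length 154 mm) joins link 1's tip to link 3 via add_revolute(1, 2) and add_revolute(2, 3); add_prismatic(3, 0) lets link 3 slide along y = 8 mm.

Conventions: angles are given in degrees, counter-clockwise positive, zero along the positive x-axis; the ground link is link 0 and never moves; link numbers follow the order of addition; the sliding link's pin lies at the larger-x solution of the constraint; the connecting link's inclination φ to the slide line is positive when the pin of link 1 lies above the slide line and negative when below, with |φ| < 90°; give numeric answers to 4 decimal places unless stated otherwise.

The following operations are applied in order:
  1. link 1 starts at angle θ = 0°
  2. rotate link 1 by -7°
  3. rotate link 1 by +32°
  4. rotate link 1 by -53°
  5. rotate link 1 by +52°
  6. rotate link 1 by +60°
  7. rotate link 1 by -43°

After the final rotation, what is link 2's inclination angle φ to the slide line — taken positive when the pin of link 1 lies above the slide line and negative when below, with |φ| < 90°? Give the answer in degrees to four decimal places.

geometry: r = 43 mm, L = 154 mm, e = 8 mm; θ starts at 0°
rotate link 1 by -7°: θ ← 0° -7° = -7°
rotate link 1 by +32°: θ ← -7° +32° = 25°
rotate link 1 by -53°: θ ← 25° -53° = -28°
rotate link 1 by +52°: θ ← -28° +52° = 24°
rotate link 1 by +60°: θ ← 24° +60° = 84°
rotate link 1 by -43°: θ ← 84° -43° = 41°
h = r sin θ − e = 28.210538 − 8 = 20.210538
sin φ = h / L = 20.210538 / 154 = 0.13123726
φ = arcsin(0.13123726) = 7.541095°

7.5411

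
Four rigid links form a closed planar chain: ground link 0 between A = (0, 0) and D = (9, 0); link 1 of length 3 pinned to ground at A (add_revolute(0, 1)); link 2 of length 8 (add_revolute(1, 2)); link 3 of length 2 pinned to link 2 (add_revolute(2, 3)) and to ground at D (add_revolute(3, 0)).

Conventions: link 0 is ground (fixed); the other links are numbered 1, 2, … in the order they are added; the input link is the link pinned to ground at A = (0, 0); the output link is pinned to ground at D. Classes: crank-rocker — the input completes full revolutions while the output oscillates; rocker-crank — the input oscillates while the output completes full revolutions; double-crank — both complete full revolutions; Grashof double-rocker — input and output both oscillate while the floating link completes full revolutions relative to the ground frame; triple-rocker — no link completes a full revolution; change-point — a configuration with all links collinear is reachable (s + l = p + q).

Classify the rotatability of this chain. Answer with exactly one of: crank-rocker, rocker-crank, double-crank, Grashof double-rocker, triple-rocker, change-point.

lengths: ground=9, input=3, coupler=8, output=2
sorted: s=2 (shortest), l=9 (longest), p+q=11
s + l = 11 vs p + q = 11
s + l = p + q → change-point (collinear configuration reachable)

change-point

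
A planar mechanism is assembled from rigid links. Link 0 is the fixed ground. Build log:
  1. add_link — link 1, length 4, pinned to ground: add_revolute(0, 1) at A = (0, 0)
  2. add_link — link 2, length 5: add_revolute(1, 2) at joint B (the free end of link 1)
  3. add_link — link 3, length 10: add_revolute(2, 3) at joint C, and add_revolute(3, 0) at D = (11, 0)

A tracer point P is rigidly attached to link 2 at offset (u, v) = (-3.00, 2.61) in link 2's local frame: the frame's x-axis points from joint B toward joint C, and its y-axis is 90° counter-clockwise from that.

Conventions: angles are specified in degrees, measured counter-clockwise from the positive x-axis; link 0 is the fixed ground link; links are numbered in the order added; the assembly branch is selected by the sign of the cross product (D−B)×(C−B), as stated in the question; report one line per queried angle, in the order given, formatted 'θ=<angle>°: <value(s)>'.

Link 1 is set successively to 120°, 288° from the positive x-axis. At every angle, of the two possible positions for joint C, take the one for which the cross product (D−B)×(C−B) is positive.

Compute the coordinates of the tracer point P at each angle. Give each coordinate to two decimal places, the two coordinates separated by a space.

A=(0,0), D=(11.00,0)
θ=120°: B = A + 4.00·(cos120°, sin120°) = (-2.0000, 3.4641)
θ=120°: |BD| = 13.4536
θ=120°: circle(B,5.00) ∩ circle(D,10.00): a=3.9395, h=3.0791
θ=120°:   candidates: C₊=(2.5994,5.4250) cross=41.425; C₋=(1.0138,-0.5255) cross=-41.425
θ=120°:   branch + wants cross > 0 → take C=(2.5994,5.4250) (cross=41.425)
θ=120°: ex = (C−B)/|BC| = (0.9199,0.3922); ey = (-0.3922,0.9199)
θ=120°: P = B + -3.00·ex + 2.61·ey = (-5.7833,4.6885)
θ=288°: B = A + 4.00·(cos288°, sin288°) = (1.2361, -3.8042)
θ=288°: |BD| = 10.4789
θ=288°: circle(B,5.00) ∩ circle(D,10.00): a=1.6608, h=4.7161
θ=288°:   candidates: C₊=(1.0714,1.1931) cross=49.420; C₋=(4.4957,-7.5956) cross=-49.420
θ=288°:   branch + wants cross > 0 → take C=(1.0714,1.1931) (cross=49.420)
θ=288°: ex = (C−B)/|BC| = (-0.0329,0.9995); ey = (-0.9995,-0.0329)
θ=288°: P = B + -3.00·ex + 2.61·ey = (-1.2737,-6.8885)

θ=120°: -5.78 4.69
θ=288°: -1.27 -6.89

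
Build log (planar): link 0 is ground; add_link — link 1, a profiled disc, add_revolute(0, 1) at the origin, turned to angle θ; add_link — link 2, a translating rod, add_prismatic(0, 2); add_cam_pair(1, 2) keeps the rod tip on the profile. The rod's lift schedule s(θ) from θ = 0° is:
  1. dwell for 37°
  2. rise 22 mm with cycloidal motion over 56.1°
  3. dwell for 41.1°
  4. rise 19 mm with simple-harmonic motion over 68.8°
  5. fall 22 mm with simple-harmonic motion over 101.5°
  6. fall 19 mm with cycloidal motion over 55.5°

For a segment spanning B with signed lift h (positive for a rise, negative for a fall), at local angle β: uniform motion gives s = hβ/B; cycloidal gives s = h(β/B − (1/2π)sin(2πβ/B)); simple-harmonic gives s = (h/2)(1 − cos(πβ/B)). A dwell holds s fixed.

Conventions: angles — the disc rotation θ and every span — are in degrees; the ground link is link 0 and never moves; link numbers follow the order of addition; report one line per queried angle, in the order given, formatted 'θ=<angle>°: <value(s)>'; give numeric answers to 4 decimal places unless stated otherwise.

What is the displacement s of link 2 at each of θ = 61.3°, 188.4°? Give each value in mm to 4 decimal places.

seg 1 [0°–37°] dwell: s stays 0.0000
seg 2 [37°–93.1°] cycloidal, h=22: θ=61.3° here. β=24.3, B=56.1. 22·(0.4332 − sin(2π·0.4332)/(2π)) = 8.1017 → s = 8.1017
seg 2 [37°–93.1°] cycloidal, h=22: full span → s += 22 → s = 22.0000
seg 3 [93.1°–134.2°] dwell: s stays 22.0000
seg 4 [134.2°–203°] simple-harmonic, h=19: θ=188.4° here. β=54.2, B=68.8. 19/2·(1 − cos(π·0.7878)) = 16.9659 → s = 38.9659

θ=61.3°: 8.1017
θ=188.4°: 38.9659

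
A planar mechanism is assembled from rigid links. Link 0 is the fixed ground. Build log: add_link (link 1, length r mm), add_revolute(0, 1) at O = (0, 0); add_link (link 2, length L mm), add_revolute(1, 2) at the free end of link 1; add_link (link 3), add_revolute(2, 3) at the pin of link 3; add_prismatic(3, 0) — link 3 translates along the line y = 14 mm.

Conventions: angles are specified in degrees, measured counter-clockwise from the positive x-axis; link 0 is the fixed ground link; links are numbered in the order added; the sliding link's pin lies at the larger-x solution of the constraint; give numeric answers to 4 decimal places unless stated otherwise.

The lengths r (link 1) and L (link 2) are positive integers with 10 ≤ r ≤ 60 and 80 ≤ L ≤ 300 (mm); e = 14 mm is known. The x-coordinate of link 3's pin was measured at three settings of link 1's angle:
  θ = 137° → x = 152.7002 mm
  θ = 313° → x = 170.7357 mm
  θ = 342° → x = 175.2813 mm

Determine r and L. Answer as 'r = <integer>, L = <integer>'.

constraint per measurement: (x − r cos θ)² + (r sin θ − e)² = L²
subtracting the θ₁ and θ₂ equations cancels the r² and L² terms:
r = (x₁² − x₂²) / (2[(x₁cos θ₁ + e sin θ₁) − (x₂cos θ₂ + e sin θ₂)]) = 14.0001 → r = 14
L² = (x₁ − r cos θ₁)² + (r sin θ₁ − e)² = 26568.9877 → L = 163.0000 → L = 163
check at θ₃=342°: x = 175.2813 (printed 175.2813) ✓

r = 14, L = 163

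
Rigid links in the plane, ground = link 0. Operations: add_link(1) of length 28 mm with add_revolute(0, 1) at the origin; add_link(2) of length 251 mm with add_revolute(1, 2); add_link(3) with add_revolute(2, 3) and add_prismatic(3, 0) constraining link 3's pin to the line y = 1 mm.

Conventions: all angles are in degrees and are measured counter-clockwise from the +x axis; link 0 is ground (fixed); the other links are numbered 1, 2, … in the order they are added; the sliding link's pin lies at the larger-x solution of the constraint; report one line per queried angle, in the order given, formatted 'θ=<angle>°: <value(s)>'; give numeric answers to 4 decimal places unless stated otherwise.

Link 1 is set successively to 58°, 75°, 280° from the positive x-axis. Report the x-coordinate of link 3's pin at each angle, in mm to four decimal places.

geometry: r = 28 mm, L = 251 mm, e = 1 mm
θ=58°: crank pin P = (r cos θ, r sin θ) = (14.837739, 23.745347)
θ=58°: h = r sin θ − e = 23.745347 − 1 = 22.745347
θ=58°: x = r cos θ + √(L² − h²) = 14.837739 + 249.967296 = 264.805036
θ=75°: crank pin P = (r cos θ, r sin θ) = (7.246933, 27.045923)
θ=75°: h = r sin θ − e = 27.045923 − 1 = 26.045923
θ=75°: x = r cos θ + √(L² − h²) = 7.246933 + 249.644968 = 256.891901
θ=280°: crank pin P = (r cos θ, r sin θ) = (4.862149, -27.574617)
θ=280°: h = r sin θ − e = -27.574617 − 1 = -28.574617
θ=280°: x = r cos θ + √(L² − h²) = 4.862149 + 249.368184 = 254.230333

θ=58°: 264.8050
θ=75°: 256.8919
θ=280°: 254.2303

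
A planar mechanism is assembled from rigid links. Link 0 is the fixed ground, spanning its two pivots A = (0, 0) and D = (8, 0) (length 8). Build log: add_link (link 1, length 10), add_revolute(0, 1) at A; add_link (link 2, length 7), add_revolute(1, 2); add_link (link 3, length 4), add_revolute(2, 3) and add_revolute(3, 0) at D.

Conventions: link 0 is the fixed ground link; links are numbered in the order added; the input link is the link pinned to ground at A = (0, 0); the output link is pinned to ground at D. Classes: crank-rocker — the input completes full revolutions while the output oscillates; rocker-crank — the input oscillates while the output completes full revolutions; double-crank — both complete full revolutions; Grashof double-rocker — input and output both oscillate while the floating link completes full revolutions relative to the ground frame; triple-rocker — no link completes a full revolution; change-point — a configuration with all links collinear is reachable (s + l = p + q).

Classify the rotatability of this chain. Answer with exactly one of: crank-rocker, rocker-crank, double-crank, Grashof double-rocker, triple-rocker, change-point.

lengths: ground=8, input=10, coupler=7, output=4
sorted: s=4 (shortest), l=10 (longest), p+q=15
s + l = 14 vs p + q = 15
s + l < p + q (Grashof) with shortest = output link → rocker-crank

rocker-crank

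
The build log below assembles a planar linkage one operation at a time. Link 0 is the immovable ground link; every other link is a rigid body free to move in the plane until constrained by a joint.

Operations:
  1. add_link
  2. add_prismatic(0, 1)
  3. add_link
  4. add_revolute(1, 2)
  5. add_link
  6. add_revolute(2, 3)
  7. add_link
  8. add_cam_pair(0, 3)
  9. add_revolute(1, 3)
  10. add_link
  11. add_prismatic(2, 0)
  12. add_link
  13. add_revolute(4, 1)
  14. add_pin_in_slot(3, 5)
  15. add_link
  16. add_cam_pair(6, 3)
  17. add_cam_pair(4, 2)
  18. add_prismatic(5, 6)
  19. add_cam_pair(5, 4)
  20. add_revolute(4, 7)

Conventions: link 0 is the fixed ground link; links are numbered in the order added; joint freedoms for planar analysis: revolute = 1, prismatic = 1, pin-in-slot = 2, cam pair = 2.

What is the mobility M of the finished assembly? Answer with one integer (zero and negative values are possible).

ground; <1,0,0>
#1 <2,0,0>
P:0↔1 J1 <2,1,0>
#2 <3,1,0>
R:1↔2 J1 <3,2,0>
#3 <4,2,0>
R:2↔3 J1 <4,3,0>
#4 <5,3,0>
C:0↔3 J2 <5,3,1>
R:1↔3 J1 <5,4,1>
#5 <6,4,1>
P:2↔0 J1 <6,5,1>
#6 <7,5,1>
R:4↔1 J1 <7,6,1>
PS:3↔5 J2 <7,6,2>
#7 <8,6,2>
C:6↔3 J2 <8,6,3>
C:4↔2 J2 <8,6,4>
P:5↔6 J1 <8,7,4>
C:5↔4 J2 <8,7,5>
R:4↔7 J1 <8,8,5>
3×7 − 2×8 − 1×5 = 0

M = 0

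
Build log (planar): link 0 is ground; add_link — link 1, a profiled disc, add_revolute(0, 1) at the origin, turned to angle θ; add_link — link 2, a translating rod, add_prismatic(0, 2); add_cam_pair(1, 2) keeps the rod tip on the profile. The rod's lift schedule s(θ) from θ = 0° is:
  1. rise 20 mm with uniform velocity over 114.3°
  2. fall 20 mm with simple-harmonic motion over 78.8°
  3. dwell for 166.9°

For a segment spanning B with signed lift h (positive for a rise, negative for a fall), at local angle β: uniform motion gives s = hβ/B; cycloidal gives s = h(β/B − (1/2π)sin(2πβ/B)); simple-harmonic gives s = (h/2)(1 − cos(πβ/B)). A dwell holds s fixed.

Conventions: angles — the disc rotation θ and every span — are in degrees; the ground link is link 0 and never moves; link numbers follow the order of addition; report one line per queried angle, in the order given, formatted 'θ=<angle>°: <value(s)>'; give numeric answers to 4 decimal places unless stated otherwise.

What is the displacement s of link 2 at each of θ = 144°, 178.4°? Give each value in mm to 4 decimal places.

seg 1 [0°–114.3°] uniform, h=20: full span → s += 20 → s = 20.0000
seg 2 [114.3°–193.1°] simple-harmonic, h=-20: θ=144° here. β=29.7, B=78.8. -20/2·(1 − cos(π·0.3769)) = -6.2285 → s = 13.7715
seg 2 [114.3°–193.1°] simple-harmonic, h=-20: θ=178.4° here. β=64.1, B=78.8. -20/2·(1 − cos(π·0.8135)) = -18.3313 → s = 1.6687

θ=144°: 13.7715
θ=178.4°: 1.6687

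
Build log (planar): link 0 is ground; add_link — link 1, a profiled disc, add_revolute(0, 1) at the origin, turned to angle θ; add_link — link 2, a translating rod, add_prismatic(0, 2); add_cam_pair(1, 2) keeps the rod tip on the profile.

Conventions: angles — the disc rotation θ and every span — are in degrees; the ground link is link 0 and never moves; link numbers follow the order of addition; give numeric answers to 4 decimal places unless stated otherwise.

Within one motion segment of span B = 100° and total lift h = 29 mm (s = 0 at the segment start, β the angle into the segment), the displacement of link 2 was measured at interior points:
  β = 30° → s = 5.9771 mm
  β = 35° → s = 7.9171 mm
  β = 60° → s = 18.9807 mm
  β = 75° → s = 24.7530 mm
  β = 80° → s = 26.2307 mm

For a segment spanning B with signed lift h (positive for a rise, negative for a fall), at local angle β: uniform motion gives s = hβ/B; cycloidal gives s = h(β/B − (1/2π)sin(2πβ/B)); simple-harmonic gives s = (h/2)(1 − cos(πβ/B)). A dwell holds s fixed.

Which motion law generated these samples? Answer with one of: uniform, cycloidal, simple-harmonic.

candidates at β/B = r: uniform s = h·r (linear in β); cycloidal s = h·(r − sin(2πr)/(2π)); simple-harmonic s = (h/2)(1 − cos(πr))
β=30°: printed 5.9771 | uniform 8.7000, cycloidal 4.3104, simple-harmonic 5.9771
β=35°: printed 7.9171 | uniform 10.1500, cycloidal 6.4160, simple-harmonic 7.9171
β=60°: printed 18.9807 | uniform 17.4000, cycloidal 20.1129, simple-harmonic 18.9807
β=75°: printed 24.7530 | uniform 21.7500, cycloidal 26.3655, simple-harmonic 24.7530
β=80°: printed 26.2307 | uniform 23.2000, cycloidal 27.5896, simple-harmonic 26.2307
only one law matches every sample → simple-harmonic

simple-harmonic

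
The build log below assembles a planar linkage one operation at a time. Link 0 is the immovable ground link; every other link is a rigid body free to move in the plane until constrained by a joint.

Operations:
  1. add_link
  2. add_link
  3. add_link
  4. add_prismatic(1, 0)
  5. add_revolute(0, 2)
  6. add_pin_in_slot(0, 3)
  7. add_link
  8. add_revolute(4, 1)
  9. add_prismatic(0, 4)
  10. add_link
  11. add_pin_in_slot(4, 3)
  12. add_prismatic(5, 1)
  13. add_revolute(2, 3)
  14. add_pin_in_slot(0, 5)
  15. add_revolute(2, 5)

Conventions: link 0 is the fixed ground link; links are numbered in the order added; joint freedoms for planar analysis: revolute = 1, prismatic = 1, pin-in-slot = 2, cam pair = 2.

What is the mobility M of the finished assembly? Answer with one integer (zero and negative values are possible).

L=1 J1=0 J2=0
add link → L=2 J1=0 J2=0
add link → L=3 J1=0 J2=0
add link → L=4 J1=0 J2=0
P@1,0 dof=1 J1 → L=4 J1=1 J2=0
R@0,2 dof=1 J1 → L=4 J1=2 J2=0
PS@0,3 dof=2 J2 → L=4 J1=2 J2=1
add link → L=5 J1=2 J2=1
R@4,1 dof=1 J1 → L=5 J1=3 J2=1
P@0,4 dof=1 J1 → L=5 J1=4 J2=1
add link → L=6 J1=4 J2=1
PS@4,3 dof=2 J2 → L=6 J1=4 J2=2
P@5,1 dof=1 J1 → L=6 J1=5 J2=2
R@2,3 dof=1 J1 → L=6 J1=6 J2=2
PS@0,5 dof=2 J2 → L=6 J1=6 J2=3
R@2,5 dof=1 J1 → L=6 J1=7 J2=3
M=3(L−1)−2J1−J2=3·5−2·7−3=-2

M = -2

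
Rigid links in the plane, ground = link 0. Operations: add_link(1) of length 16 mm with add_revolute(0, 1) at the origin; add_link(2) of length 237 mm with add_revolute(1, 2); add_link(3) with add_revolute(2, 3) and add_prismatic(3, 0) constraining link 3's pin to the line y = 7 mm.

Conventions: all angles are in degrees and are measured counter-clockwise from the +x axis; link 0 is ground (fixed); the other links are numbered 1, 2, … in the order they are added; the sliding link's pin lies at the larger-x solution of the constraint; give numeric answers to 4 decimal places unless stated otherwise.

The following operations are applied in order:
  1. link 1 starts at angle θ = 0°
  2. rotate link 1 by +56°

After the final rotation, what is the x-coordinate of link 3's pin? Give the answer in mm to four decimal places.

geometry: r = 16 mm, L = 237 mm, e = 7 mm; θ starts at 0°
rotate link 1 by +56°: θ ← 0° +56° = 56°
crank pin P = (r cos θ, r sin θ) = (8.947086, 13.264601)
h = r sin θ − e = 13.264601 − 7 = 6.264601
x = r cos θ + √(L² − h²) = 8.947086 + 236.917190 = 245.864276

245.8643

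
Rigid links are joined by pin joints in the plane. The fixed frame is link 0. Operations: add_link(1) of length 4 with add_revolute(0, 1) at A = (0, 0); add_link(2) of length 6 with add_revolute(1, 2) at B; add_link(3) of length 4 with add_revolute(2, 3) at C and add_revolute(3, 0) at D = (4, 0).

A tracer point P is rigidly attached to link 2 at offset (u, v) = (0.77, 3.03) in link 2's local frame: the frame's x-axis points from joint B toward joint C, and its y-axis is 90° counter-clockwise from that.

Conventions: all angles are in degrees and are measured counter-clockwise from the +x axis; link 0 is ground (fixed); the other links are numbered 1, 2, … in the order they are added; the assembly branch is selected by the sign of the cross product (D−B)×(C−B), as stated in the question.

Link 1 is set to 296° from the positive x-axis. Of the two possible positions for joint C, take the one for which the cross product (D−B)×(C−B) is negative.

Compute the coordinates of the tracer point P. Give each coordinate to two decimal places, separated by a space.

A=(0,0), D=(4.00,0)
B = A + 4.00·(cos296°, sin296°) = (1.7535, -3.5952)
|BD| = 4.2394
circle(B,6.00) ∩ circle(D,4.00): a=4.4785, h=3.9928
  candidates: C₊=(0.7406,2.3187) cross=16.927; C₋=(7.5129,-1.9131) cross=-16.927
  branch - wants cross < 0 → take C=(7.5129,-1.9131) (cross=-16.927)
ex = (C−B)/|BC| = (0.9599,0.2804); ey = (-0.2804,0.9599)
P = B + 0.77·ex + 3.03·ey = (1.6431,-0.4708)

1.64 -0.47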